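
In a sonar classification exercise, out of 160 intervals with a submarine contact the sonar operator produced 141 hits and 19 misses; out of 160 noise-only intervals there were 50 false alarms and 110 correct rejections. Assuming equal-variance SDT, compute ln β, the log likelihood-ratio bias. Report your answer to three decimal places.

H = 141/160 = 0.8812
FA = 50/160 = 0.3125
Φ⁻¹(H) = 1.1810
Φ⁻¹(FA) = -0.4888
ln β = −½·[z(H)² − z(FA)²] = −0.5 × (1.3948 − 0.2389) = -0.57795

ln β = -0.578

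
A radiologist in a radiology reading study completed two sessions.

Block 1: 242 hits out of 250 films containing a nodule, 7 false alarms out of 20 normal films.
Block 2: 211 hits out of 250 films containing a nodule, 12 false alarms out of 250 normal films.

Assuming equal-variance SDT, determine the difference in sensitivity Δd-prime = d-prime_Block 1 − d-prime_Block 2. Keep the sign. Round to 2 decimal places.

Block 1: z(0.9680) = 1.852, z(0.3500) = -0.385, d' = 2.237
Block 2: z(0.8440) = 1.011, z(0.0480) = -1.665, d' = 2.676
Δd' = d'_Block 1 − d'_Block 2 = 2.237 − 2.676 = -0.439
Block 2 has the higher sensitivity.

Δd-prime = -0.44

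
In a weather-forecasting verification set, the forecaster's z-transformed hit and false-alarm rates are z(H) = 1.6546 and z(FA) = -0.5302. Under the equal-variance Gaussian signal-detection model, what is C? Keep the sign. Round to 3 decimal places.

C = -0.562

c = −½·[z(H) + z(FA)] = −½·(1.6546 + (-0.5302)) = -0.5622
c < 0: the forecaster has a liberal response bias.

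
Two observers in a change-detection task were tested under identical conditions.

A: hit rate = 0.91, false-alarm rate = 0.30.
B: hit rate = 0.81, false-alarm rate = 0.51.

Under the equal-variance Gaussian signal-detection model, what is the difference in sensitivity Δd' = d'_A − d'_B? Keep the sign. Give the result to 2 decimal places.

Δd' = 1.01

A: z(0.91) = 1.341, z(0.30) = -0.524, d' = 1.865
B: z(0.81) = 0.878, z(0.51) = 0.025, d' = 0.853
Δd' = d'_A − d'_B = 1.865 − 0.853 = 1.012
A has the higher sensitivity.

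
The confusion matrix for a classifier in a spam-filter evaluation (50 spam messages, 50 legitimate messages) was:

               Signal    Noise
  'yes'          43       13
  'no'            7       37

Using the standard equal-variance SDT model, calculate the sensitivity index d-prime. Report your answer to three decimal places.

H = 43/50 = 0.8600
FA = 13/50 = 0.2600
z(H) = z(0.8600) = 1.0803
z(FA) = z(0.2600) = -0.6433
d' = z(H) − z(FA) = 1.0803 − (-0.6433) = 1.7236

d-prime = 1.724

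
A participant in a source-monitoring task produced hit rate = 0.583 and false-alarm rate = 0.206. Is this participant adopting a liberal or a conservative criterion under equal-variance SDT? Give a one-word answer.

conservative

z(H) = 0.210, z(FA) = -0.820
c = −½·(z(H) + z(FA)) = 0.305
c > 0 → conservative criterion (biased toward responding “no”).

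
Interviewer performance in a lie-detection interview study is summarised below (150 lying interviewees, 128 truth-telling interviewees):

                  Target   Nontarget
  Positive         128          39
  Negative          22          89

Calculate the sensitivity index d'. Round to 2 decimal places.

d' = 1.56

H = 128/150 = 0.8533
FA = 39/128 = 0.3047
Φ⁻¹(H) = Φ⁻¹(0.8533) = 1.0507
Φ⁻¹(FA) = Φ⁻¹(0.3047) = -0.5109
d' = z(H) − z(FA) = 1.0507 − (-0.5109) = 1.5616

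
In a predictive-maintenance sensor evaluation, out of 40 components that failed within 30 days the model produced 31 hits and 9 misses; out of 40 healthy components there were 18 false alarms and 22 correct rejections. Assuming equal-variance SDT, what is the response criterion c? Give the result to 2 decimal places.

c = -0.31

H = 31/40 = 0.7750
FA = 18/40 = 0.4500
Φ⁻¹(H) = 0.755
Φ⁻¹(FA) = -0.126
c = −½·[z(H) + z(FA)] = −0.5 × (0.755 + (-0.126)) = -0.3145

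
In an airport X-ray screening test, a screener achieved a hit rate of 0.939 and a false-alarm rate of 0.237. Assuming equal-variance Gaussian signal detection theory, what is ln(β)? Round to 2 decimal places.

Φ⁻¹(0.939) = 1.546, Φ⁻¹(0.237) = -0.716
ln β = −½·[z(H)² − z(FA)²] = −0.5 × (2.390 − 0.513) = -0.9385

ln β = -0.94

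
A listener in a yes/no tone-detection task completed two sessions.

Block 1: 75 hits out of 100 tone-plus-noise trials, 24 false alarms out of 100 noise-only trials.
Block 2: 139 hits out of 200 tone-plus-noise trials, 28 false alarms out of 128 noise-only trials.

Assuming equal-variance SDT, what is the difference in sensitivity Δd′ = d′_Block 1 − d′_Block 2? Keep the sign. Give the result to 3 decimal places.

Block 1: z(0.7500) = 0.6745, z(0.2400) = -0.7063, d' = 1.3808
Block 2: z(0.6950) = 0.5101, z(0.2188) = -0.7763, d' = 1.2864
Δd' = d'_Block 1 − d'_Block 2 = 1.3808 − 1.2864 = 0.0944
Block 1 has the higher sensitivity.

Δd′ = 0.094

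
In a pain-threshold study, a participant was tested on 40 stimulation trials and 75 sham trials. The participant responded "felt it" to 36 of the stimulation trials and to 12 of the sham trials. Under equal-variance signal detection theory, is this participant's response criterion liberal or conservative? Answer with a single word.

z(H) = 1.282, z(FA) = -0.994
c = −½·(z(H) + z(FA)) = -0.144
c < 0 → liberal criterion (biased toward responding “yes”).

liberal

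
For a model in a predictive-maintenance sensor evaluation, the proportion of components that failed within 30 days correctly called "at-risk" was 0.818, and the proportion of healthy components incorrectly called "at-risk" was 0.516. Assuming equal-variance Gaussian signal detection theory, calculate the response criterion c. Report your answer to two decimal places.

c = -0.47

z(H) = z(0.818) = 0.9078
z(FA) = z(0.516) = 0.0401
c = −½·[z(H) + z(FA)] = −0.5 × (0.9078 + 0.0401) = -0.47395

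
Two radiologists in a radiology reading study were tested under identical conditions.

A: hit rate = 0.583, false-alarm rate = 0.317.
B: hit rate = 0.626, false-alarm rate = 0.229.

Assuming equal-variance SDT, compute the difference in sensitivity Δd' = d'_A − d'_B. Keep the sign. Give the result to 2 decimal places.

Δd' = -0.38

A: z(0.583) = 0.210, z(0.317) = -0.476, d' = 0.686
B: z(0.626) = 0.321, z(0.229) = -0.742, d' = 1.063
Δd' = d'_A − d'_B = 0.686 − 1.063 = -0.377
B has the higher sensitivity.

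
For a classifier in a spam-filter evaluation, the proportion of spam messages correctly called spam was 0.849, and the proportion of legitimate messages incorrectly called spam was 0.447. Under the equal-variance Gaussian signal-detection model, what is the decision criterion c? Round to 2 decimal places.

c = -0.45

Φ⁻¹(H) = Φ⁻¹(0.849) = 1.032
Φ⁻¹(FA) = Φ⁻¹(0.447) = -0.133
c = −½·[z(H) + z(FA)] = −0.5 × (1.032 + (-0.133)) = -0.4495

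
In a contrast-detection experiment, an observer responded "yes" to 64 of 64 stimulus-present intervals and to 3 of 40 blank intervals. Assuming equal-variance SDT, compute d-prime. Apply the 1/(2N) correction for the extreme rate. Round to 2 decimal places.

d-prime = 3.86

The hit rate is 64/64 = 1, so apply the 1/(2N) correction: H → 1 − 1/(2·64) = 0.99219.
z(H) = z(0.99219) = 2.418
z(FA) = z(0.07500) = -1.440
d' = 2.418 − (-1.440) = 3.858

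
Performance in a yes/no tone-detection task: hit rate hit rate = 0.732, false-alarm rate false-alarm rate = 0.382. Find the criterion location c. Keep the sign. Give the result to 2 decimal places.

c = -0.16

z(0.732) = 0.6189, z(0.382) = -0.3002
c = −½·[z(H) + z(FA)] = −0.5 × (0.6189 + (-0.3002)) = -0.15935
c < 0: the listener has a liberal response bias.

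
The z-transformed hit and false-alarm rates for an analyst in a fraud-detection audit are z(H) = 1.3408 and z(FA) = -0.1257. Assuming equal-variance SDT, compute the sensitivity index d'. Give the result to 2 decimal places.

d' = 1.47

d' = z(H) − z(FA) = 1.3408 − (-0.1257) = 1.4665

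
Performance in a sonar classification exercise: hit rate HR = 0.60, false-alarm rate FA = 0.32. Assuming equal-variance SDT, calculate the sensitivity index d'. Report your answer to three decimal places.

d' = 0.721

z(H) = 0.2533
z(FA) = -0.4677
d' = z(H) − z(FA) = 0.2533 − (-0.4677) = 0.7210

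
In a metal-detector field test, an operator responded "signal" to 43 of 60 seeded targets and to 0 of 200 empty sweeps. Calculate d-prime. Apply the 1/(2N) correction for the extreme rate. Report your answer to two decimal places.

d-prime = 3.38

The false-alarm rate is 0/200 = 0, so apply the 1/(2N) correction: FA → 1/(2·200) = 0.00250.
z(H) = z(0.71667) = 0.573
z(FA) = z(0.00250) = -2.807
d' = 0.573 − (-2.807) = 3.380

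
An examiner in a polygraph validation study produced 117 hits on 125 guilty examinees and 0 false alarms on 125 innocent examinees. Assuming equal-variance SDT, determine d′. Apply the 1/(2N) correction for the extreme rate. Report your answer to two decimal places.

The false-alarm rate is 0/125 = 0, so apply the 1/(2N) correction: FA → 1/(2·125) = 0.00400.
z(H) = z(0.93600) = 1.522
z(FA) = z(0.00400) = -2.652
d' = 1.522 − (-2.652) = 4.174

d′ = 4.17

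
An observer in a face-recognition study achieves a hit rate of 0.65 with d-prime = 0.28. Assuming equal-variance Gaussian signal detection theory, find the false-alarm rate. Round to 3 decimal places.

false-alarm rate = 0.542

z(hit rate) = z(0.65) = 0.3853
z(FA) = z(H) − d' = 0.3853 − 0.28 = 0.1053
false-alarm rate = Φ(0.1053) = 0.5419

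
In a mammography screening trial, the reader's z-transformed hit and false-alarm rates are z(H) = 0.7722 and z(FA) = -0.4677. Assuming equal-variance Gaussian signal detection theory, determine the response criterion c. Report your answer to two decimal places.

c = −½·[z(H) + z(FA)] = −½·(0.7722 + (-0.4677)) = -0.15225

c = -0.15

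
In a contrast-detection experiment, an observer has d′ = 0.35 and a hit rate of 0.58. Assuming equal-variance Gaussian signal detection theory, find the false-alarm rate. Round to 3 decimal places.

z(hit rate) = z(0.58) = 0.2019
z(FA) = z(H) − d' = 0.2019 − 0.35 = -0.1481
false-alarm rate = Φ(-0.1481) = 0.4411

false-alarm rate = 0.441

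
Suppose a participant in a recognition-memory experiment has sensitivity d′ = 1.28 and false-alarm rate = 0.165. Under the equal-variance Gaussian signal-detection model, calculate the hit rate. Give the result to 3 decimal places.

hit rate = 0.620

z(false-alarm rate) = z(0.165) = -0.9741
z(H) = z(FA) + d' = -0.9741 + 1.28 = 0.3059
hit rate = Φ(0.3059) = 0.6202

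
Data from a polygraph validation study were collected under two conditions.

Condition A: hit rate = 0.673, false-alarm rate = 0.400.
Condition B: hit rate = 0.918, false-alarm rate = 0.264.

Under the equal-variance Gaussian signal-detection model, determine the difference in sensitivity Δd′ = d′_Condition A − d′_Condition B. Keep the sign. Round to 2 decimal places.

Condition A: z(0.673) = 0.448, z(0.400) = -0.253, d' = 0.701
Condition B: z(0.918) = 1.392, z(0.264) = -0.631, d' = 2.023
Δd' = d'_Condition A − d'_Condition B = 0.701 − 2.023 = -1.322
Condition B has the higher sensitivity.

Δd′ = -1.32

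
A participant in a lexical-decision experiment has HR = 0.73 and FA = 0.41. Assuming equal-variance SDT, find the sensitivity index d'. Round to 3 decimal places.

d' = 0.840

z(H) = 0.6128
z(FA) = -0.2275
d' = z(H) − z(FA) = 0.6128 − (-0.2275) = 0.8403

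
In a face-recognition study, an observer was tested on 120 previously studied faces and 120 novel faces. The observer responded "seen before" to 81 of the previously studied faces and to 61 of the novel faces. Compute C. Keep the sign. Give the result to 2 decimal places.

C = -0.24

H = 81/120 = 0.6750
FA = 61/120 = 0.5083
Φ⁻¹(0.6750) = 0.4538, Φ⁻¹(0.5083) = 0.0208
c = −½·[z(H) + z(FA)] = −0.5 × (0.4538 + 0.0208) = -0.2373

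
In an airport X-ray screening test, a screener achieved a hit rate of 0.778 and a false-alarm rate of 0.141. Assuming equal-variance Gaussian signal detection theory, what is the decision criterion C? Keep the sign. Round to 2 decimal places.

z(0.778) = 0.7655, z(0.141) = -1.0758
c = −½·[z(H) + z(FA)] = −0.5 × (0.7655 + (-1.0758)) = 0.15515

C = 0.16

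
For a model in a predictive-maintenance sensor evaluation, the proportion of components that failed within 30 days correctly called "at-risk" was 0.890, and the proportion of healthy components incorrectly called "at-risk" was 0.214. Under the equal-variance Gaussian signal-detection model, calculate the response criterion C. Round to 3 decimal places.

C = -0.217

z(H) = 1.2265
z(FA) = -0.7926
c = −½·[z(H) + z(FA)] = −0.5 × (1.2265 + (-0.7926)) = -0.21695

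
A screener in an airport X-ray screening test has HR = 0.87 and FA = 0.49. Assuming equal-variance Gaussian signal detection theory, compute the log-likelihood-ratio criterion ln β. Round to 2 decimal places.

ln β = -0.63

Φ⁻¹(H) = 1.126
Φ⁻¹(FA) = -0.025
ln β = −½·[z(H)² − z(FA)²] = −0.5 × (1.268 − 0.001) = -0.6335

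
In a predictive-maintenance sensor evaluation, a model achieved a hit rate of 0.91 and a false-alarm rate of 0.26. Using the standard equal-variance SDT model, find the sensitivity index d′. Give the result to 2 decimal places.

Φ⁻¹(H) = 1.341
Φ⁻¹(FA) = -0.643
d' = z(H) − z(FA) = 1.341 − (-0.643) = 1.984

d′ = 1.98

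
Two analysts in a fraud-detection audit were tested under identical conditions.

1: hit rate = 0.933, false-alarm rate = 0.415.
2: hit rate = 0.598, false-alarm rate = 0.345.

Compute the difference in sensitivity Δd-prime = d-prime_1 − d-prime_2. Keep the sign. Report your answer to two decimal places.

1: z(0.933) = 1.499, z(0.415) = -0.215, d' = 1.714
2: z(0.598) = 0.248, z(0.345) = -0.399, d' = 0.647
Δd' = d'_1 − d'_2 = 1.714 − 0.647 = 1.067
1 has the higher sensitivity.

Δd-prime = 1.07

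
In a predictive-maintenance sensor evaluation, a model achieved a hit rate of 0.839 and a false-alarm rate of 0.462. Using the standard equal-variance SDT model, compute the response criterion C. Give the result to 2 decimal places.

C = -0.45

z(H) = z(0.839) = 0.9904
z(FA) = z(0.462) = -0.0954
c = −½·[z(H) + z(FA)] = −0.5 × (0.9904 + (-0.0954)) = -0.4475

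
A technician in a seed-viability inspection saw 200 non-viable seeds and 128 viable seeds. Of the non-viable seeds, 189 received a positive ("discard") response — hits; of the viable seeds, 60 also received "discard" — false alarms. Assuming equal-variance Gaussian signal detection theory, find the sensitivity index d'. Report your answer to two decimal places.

H = 189/200 = 0.9450
FA = 60/128 = 0.4688
z(H) = 1.598
z(FA) = -0.078
d' = z(H) − z(FA) = 1.598 − (-0.078) = 1.676

d' = 1.68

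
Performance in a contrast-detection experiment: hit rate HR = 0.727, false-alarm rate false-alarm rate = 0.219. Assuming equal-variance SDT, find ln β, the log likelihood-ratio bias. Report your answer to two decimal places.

ln β = 0.12

z(0.727) = 0.604, z(0.219) = -0.776
ln β = −½·[z(H)² − z(FA)²] = −0.5 × (0.365 − 0.602) = 0.1185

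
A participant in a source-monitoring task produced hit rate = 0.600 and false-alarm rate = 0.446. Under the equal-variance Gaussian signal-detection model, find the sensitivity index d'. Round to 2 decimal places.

z(H) = z(0.600) = 0.253
z(FA) = z(0.446) = -0.136
d' = z(H) − z(FA) = 0.253 − (-0.136) = 0.389

d' = 0.39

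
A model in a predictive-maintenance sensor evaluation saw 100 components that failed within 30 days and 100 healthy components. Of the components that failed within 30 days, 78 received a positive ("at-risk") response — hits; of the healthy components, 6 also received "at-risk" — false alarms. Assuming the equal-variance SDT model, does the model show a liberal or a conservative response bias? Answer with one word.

z(H) = 0.772, z(FA) = -1.555
c = −½·(z(H) + z(FA)) = 0.3915
c > 0 → conservative criterion (biased toward responding “no”).

conservative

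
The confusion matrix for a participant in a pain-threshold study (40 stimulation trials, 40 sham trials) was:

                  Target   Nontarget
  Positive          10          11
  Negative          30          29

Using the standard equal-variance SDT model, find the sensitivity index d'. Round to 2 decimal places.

d' = -0.08

H = 10/40 = 0.2500
FA = 11/40 = 0.2750
Φ⁻¹(H) = -0.674
Φ⁻¹(FA) = -0.598
d' = z(H) − z(FA) = -0.674 − (-0.598) = -0.076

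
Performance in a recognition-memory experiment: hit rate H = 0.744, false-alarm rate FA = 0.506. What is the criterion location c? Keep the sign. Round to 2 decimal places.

c = -0.34

Φ⁻¹(0.744) = 0.6557, Φ⁻¹(0.506) = 0.0150
c = −½·[z(H) + z(FA)] = −0.5 × (0.6557 + 0.0150) = -0.33535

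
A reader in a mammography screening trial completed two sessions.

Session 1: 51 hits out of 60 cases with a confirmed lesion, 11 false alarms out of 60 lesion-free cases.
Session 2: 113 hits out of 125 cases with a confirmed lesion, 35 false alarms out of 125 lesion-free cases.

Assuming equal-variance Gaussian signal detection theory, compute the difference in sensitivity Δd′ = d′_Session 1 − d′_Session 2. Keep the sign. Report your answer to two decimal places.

Session 1: z(0.8500) = 1.036, z(0.1833) = -0.903, d' = 1.939
Session 2: z(0.9040) = 1.305, z(0.2800) = -0.583, d' = 1.888
Δd' = d'_Session 1 − d'_Session 2 = 1.939 − 1.888 = 0.051
Session 1 has the higher sensitivity.

Δd′ = 0.05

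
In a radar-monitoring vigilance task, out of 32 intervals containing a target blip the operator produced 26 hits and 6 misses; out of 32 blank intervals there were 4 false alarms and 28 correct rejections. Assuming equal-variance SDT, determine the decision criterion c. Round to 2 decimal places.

c = 0.13

H = 26/32 = 0.8125
FA = 4/32 = 0.1250
z(H) = z(0.8125) = 0.887
z(FA) = z(0.1250) = -1.150
c = −½·[z(H) + z(FA)] = −0.5 × (0.887 + (-1.150)) = 0.1315
c > 0: the operator has a conservative response bias.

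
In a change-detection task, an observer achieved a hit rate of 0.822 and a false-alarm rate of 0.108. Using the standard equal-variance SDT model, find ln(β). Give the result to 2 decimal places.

z(H) = 0.923
z(FA) = -1.237
ln β = −½·[z(H)² − z(FA)²] = −0.5 × (0.852 − 1.530) = 0.339

ln β = 0.34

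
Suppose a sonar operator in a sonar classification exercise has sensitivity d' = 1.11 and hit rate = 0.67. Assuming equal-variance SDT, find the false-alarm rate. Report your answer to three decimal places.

false-alarm rate = 0.251

z(hit rate) = z(0.67) = 0.4399
z(FA) = z(H) − d' = 0.4399 − 1.11 = -0.6701
false-alarm rate = Φ(-0.6701) = 0.2514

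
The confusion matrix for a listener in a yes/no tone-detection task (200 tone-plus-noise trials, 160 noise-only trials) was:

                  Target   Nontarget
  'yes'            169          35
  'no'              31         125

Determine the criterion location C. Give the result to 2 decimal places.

C = -0.12

H = 169/200 = 0.8450
FA = 35/160 = 0.2188
z(0.8450) = 1.0152, z(0.2188) = -0.7763
c = −½·[z(H) + z(FA)] = −0.5 × (1.0152 + (-0.7763)) = -0.11945
c < 0: the listener has a liberal response bias.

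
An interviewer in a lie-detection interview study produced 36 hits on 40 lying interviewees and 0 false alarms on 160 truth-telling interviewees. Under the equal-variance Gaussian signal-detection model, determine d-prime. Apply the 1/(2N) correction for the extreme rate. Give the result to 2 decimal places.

d-prime = 4.02

The false-alarm rate is 0/160 = 0, so apply the 1/(2N) correction: FA → 1/(2·160) = 0.00313.
z(H) = z(0.90000) = 1.282
z(FA) = z(0.00313) = -2.734
d' = 1.282 − (-2.734) = 4.016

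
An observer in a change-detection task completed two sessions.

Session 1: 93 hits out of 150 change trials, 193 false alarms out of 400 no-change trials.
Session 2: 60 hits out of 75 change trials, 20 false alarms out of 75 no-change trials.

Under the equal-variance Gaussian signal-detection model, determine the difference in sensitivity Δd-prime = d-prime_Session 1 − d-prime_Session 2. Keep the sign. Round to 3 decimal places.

Δd-prime = -1.115

Session 1: z(0.6200) = 0.3055, z(0.4825) = -0.0439, d' = 0.3494
Session 2: z(0.8000) = 0.8416, z(0.2667) = -0.6228, d' = 1.4644
Δd' = d'_Session 1 − d'_Session 2 = 0.3494 − 1.4644 = -1.1150
Session 2 has the higher sensitivity.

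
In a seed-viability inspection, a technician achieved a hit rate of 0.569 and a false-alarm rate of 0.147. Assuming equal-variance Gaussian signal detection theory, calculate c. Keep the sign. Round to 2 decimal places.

z(H) = z(0.569) = 0.174
z(FA) = z(0.147) = -1.049
c = −½·[z(H) + z(FA)] = −0.5 × (0.174 + (-1.049)) = 0.4375
c > 0: the technician has a conservative response bias.

c = 0.44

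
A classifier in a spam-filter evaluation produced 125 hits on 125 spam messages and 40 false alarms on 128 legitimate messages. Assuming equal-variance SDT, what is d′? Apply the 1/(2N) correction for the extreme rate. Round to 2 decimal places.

The hit rate is 125/125 = 1, so apply the 1/(2N) correction: H → 1 − 1/(2·125) = 0.99600.
z(H) = z(0.99600) = 2.652
z(FA) = z(0.31250) = -0.489
d' = 2.652 − (-0.489) = 3.141

d′ = 3.14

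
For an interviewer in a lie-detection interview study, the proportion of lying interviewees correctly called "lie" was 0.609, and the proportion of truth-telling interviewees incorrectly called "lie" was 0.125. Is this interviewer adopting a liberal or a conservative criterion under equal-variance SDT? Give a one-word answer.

conservative

z(H) = 0.277, z(FA) = -1.150
c = −½·(z(H) + z(FA)) = 0.4365
c > 0 → conservative criterion (biased toward responding “no”).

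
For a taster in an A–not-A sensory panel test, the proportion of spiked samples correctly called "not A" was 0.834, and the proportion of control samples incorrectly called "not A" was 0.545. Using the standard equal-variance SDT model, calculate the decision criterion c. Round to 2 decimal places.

Φ⁻¹(H) = Φ⁻¹(0.834) = 0.9701
Φ⁻¹(FA) = Φ⁻¹(0.545) = 0.1130
c = −½·[z(H) + z(FA)] = −0.5 × (0.9701 + 0.1130) = -0.54155

c = -0.54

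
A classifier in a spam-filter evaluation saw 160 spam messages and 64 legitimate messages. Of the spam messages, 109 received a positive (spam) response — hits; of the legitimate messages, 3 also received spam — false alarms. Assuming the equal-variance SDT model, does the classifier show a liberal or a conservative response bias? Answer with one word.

z(H) = 0.471, z(FA) = -1.676
c = −½·(z(H) + z(FA)) = 0.6025
c > 0 → conservative criterion (biased toward responding “no”).

conservative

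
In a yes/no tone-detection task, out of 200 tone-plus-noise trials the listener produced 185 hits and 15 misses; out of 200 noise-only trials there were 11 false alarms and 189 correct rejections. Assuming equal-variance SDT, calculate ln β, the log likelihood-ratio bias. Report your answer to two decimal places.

ln β = 0.24

H = 185/200 = 0.9250
FA = 11/200 = 0.0550
z(H) = z(0.9250) = 1.440
z(FA) = z(0.0550) = -1.598
ln β = −½·[z(H)² − z(FA)²] = −0.5 × (2.074 − 2.554) = 0.240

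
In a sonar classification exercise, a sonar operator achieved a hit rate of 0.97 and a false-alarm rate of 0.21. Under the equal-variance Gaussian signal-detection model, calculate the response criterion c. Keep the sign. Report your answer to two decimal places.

z(H) = z(0.97) = 1.881
z(FA) = z(0.21) = -0.806
c = −½·[z(H) + z(FA)] = −0.5 × (1.881 + (-0.806)) = -0.5375

c = -0.54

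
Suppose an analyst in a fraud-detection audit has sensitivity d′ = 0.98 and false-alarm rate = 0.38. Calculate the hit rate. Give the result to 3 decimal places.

hit rate = 0.750

z(false-alarm rate) = z(0.38) = -0.3055
z(H) = z(FA) + d' = -0.3055 + 0.98 = 0.6745
hit rate = Φ(0.6745) = 0.7500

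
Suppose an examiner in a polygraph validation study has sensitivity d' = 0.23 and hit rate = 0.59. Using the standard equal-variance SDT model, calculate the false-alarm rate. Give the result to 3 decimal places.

z(hit rate) = z(0.59) = 0.2275
z(FA) = z(H) − d' = 0.2275 − 0.23 = -0.0025
false-alarm rate = Φ(-0.0025) = 0.4990

false-alarm rate = 0.499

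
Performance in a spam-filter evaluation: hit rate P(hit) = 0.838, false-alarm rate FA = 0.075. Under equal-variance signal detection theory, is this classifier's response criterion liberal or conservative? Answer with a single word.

conservative

z(H) = 0.986, z(FA) = -1.440
c = −½·(z(H) + z(FA)) = 0.227
c > 0 → conservative criterion (biased toward responding “no”).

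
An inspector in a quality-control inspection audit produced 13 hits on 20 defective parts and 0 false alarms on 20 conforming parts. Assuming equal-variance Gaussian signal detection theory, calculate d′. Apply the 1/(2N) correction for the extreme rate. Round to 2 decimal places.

The false-alarm rate is 0/20 = 0, so apply the 1/(2N) correction: FA → 1/(2·20) = 0.02500.
z(H) = z(0.65000) = 0.385
z(FA) = z(0.02500) = -1.960
d' = 0.385 − (-1.960) = 2.345

d′ = 2.35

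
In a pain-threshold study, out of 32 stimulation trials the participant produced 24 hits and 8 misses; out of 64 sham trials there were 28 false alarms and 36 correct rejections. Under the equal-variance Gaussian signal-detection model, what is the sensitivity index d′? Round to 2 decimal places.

d′ = 0.83

H = 24/32 = 0.7500
FA = 28/64 = 0.4375
Φ⁻¹(H) = 0.674
Φ⁻¹(FA) = -0.157
d' = z(H) − z(FA) = 0.674 − (-0.157) = 0.831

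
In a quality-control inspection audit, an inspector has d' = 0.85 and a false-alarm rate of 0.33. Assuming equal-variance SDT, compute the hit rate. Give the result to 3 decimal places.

hit rate = 0.659

z(false-alarm rate) = z(0.33) = -0.4399
z(H) = z(FA) + d' = -0.4399 + 0.85 = 0.4101
hit rate = Φ(0.4101) = 0.6591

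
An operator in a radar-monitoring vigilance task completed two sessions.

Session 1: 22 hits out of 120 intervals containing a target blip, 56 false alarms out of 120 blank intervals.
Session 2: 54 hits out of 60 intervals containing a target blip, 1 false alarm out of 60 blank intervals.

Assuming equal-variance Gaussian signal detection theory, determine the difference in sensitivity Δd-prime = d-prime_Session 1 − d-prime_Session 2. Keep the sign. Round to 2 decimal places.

Δd-prime = -4.23

Session 1: z(0.1833) = -0.903, z(0.4667) = -0.084, d' = -0.819
Session 2: z(0.9000) = 1.282, z(0.0167) = -2.127, d' = 3.409
Δd' = d'_Session 1 − d'_Session 2 = -0.819 − 3.409 = -4.228
Session 2 has the higher sensitivity.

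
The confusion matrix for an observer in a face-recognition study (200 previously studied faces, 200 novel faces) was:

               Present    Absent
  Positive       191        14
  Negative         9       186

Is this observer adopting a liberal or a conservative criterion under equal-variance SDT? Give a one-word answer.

liberal

z(H) = 1.695, z(FA) = -1.476
c = −½·(z(H) + z(FA)) = -0.1095
c < 0 → liberal criterion (biased toward responding “yes”).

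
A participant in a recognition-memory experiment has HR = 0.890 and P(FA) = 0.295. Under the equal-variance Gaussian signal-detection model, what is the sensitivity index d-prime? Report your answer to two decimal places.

z(H) = z(0.890) = 1.227
z(FA) = z(0.295) = -0.539
d' = z(H) − z(FA) = 1.227 − (-0.539) = 1.766

d-prime = 1.77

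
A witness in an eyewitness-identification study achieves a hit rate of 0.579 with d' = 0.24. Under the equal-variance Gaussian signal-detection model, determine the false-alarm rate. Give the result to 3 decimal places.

false-alarm rate = 0.484

z(hit rate) = z(0.579) = 0.1993
z(FA) = z(H) − d' = 0.1993 − 0.24 = -0.0407
false-alarm rate = Φ(-0.0407) = 0.4838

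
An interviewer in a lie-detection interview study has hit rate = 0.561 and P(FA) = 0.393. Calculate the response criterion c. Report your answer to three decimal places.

c = 0.059

z(0.561) = 0.1535, z(0.393) = -0.2715
c = −½·[z(H) + z(FA)] = −0.5 × (0.1535 + (-0.2715)) = 0.0590
c > 0: the interviewer has a conservative response bias.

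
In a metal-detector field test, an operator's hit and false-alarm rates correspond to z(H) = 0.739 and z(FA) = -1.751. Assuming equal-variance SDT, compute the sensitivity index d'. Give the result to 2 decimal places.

d' = z(H) − z(FA) = 0.739 − (-1.751) = 2.490

d' = 2.49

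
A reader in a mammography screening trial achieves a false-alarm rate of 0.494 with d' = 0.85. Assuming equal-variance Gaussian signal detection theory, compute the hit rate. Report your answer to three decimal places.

z(false-alarm rate) = z(0.494) = -0.0150
z(H) = z(FA) + d' = -0.0150 + 0.85 = 0.8350
hit rate = Φ(0.8350) = 0.7981

hit rate = 0.798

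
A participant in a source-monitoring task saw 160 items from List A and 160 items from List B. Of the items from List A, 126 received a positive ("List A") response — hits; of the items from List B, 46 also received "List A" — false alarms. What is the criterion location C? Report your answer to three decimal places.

C = -0.119

H = 126/160 = 0.7875
FA = 46/160 = 0.2875
z(H) = z(0.7875) = 0.7978
z(FA) = z(0.2875) = -0.5607
c = −½·[z(H) + z(FA)] = −0.5 × (0.7978 + (-0.5607)) = -0.11855
c < 0: the participant has a liberal response bias.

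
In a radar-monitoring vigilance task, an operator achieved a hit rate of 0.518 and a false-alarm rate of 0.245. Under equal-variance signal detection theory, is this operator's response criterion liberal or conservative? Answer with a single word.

z(H) = 0.045, z(FA) = -0.690
c = −½·(z(H) + z(FA)) = 0.3225
c > 0 → conservative criterion (biased toward responding “no”).

conservative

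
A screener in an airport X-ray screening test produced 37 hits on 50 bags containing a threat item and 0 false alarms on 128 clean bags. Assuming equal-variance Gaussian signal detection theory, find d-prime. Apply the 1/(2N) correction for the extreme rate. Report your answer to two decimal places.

The false-alarm rate is 0/128 = 0, so apply the 1/(2N) correction: FA → 1/(2·128) = 0.00391.
z(H) = z(0.74000) = 0.643
z(FA) = z(0.00391) = -2.660
d' = 0.643 − (-2.660) = 3.303

d-prime = 3.30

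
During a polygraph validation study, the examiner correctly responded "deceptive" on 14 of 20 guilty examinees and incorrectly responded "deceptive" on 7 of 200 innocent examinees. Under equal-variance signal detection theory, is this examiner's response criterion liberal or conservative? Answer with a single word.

z(H) = 0.524, z(FA) = -1.812
c = −½·(z(H) + z(FA)) = 0.644
c > 0 → conservative criterion (biased toward responding “no”).

conservative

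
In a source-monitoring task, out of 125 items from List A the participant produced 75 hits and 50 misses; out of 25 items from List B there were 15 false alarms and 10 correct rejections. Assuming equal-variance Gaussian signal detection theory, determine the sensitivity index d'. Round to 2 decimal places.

H = 75/125 = 0.6000
FA = 15/25 = 0.6000
Φ⁻¹(H) = 0.253
Φ⁻¹(FA) = 0.253
d' = z(H) − z(FA) = 0.253 − 0.253 = 0.000

d' = 0.00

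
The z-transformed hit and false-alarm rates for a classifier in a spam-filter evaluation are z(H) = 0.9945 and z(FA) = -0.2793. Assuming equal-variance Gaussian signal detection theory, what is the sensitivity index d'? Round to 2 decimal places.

d' = 1.27

d' = z(H) − z(FA) = 0.9945 − (-0.2793) = 1.2738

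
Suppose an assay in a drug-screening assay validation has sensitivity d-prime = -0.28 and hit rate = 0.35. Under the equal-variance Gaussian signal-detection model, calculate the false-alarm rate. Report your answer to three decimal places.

z(hit rate) = z(0.35) = -0.3853
z(FA) = z(H) − d' = -0.3853 − (-0.28) = -0.1053
false-alarm rate = Φ(-0.1053) = 0.4581

false-alarm rate = 0.458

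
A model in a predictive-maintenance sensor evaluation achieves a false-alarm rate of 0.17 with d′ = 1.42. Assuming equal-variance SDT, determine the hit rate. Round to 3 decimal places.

hit rate = 0.679

z(false-alarm rate) = z(0.17) = -0.9542
z(H) = z(FA) + d' = -0.9542 + 1.42 = 0.4658
hit rate = Φ(0.4658) = 0.6793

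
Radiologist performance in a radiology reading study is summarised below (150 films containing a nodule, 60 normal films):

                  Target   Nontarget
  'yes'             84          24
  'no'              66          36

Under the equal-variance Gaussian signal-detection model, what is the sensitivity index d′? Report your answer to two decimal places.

H = 84/150 = 0.5600
FA = 24/60 = 0.4000
Φ⁻¹(H) = Φ⁻¹(0.5600) = 0.1510
Φ⁻¹(FA) = Φ⁻¹(0.4000) = -0.2533
d' = z(H) − z(FA) = 0.1510 − (-0.2533) = 0.4043

d′ = 0.40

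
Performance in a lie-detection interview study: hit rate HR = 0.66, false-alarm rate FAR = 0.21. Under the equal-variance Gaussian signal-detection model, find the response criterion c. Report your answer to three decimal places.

c = 0.197

Φ⁻¹(H) = Φ⁻¹(0.66) = 0.4125
Φ⁻¹(FA) = Φ⁻¹(0.21) = -0.8064
c = −½·[z(H) + z(FA)] = −0.5 × (0.4125 + (-0.8064)) = 0.19695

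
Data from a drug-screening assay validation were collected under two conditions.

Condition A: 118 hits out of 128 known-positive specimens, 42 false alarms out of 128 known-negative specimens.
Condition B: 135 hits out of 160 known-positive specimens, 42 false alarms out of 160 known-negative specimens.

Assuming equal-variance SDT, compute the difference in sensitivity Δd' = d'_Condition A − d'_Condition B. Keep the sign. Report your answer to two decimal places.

Condition A: z(0.9219) = 1.418, z(0.3281) = -0.445, d' = 1.863
Condition B: z(0.8438) = 1.010, z(0.2625) = -0.636, d' = 1.646
Δd' = d'_Condition A − d'_Condition B = 1.863 − 1.646 = 0.217
Condition A has the higher sensitivity.

Δd' = 0.22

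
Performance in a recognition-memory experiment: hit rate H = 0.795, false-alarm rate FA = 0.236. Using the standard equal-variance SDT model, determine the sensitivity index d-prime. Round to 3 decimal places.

d-prime = 1.543

Φ⁻¹(0.795) = 0.8239, Φ⁻¹(0.236) = -0.7192
d' = z(H) − z(FA) = 0.8239 − (-0.7192) = 1.5431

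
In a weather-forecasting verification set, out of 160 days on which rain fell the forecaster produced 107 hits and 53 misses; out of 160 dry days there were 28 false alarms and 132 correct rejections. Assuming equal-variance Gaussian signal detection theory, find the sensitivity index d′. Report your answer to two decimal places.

d′ = 1.37

H = 107/160 = 0.6687
FA = 28/160 = 0.1750
z(H) = z(0.6687) = 0.4363
z(FA) = z(0.1750) = -0.9346
d' = z(H) − z(FA) = 0.4363 − (-0.9346) = 1.3709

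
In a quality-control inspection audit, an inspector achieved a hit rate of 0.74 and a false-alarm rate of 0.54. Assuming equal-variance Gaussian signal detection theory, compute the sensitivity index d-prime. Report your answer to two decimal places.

z(H) = z(0.74) = 0.6433
z(FA) = z(0.54) = 0.1004
d' = z(H) − z(FA) = 0.6433 − 0.1004 = 0.5429

d-prime = 0.54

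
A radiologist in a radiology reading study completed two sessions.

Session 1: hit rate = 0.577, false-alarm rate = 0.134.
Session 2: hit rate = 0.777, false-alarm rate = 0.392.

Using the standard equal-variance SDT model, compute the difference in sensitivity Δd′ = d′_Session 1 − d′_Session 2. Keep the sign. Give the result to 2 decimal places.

Session 1: z(0.577) = 0.194, z(0.134) = -1.108, d' = 1.302
Session 2: z(0.777) = 0.762, z(0.392) = -0.274, d' = 1.036
Δd' = d'_Session 1 − d'_Session 2 = 1.302 − 1.036 = 0.266
Session 1 has the higher sensitivity.

Δd′ = 0.27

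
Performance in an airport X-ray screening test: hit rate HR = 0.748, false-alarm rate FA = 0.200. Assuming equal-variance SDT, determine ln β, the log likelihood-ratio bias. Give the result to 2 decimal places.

z(H) = 0.668
z(FA) = -0.842
ln β = −½·[z(H)² − z(FA)²] = −0.5 × (0.446 − 0.709) = 0.1315

ln β = 0.13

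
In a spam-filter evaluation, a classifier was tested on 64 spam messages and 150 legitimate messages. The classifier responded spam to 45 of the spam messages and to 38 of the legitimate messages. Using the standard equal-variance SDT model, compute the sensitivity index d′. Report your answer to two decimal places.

H = 45/64 = 0.7031
FA = 38/150 = 0.2533
z(0.7031) = 0.533, z(0.2533) = -0.664
d' = z(H) − z(FA) = 0.533 − (-0.664) = 1.197

d′ = 1.20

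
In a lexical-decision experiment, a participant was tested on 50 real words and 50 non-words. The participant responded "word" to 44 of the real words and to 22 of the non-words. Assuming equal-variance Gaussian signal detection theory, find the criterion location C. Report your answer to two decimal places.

C = -0.51

H = 44/50 = 0.8800
FA = 22/50 = 0.4400
Φ⁻¹(0.8800) = 1.1750, Φ⁻¹(0.4400) = -0.1510
c = −½·[z(H) + z(FA)] = −0.5 × (1.1750 + (-0.1510)) = -0.5120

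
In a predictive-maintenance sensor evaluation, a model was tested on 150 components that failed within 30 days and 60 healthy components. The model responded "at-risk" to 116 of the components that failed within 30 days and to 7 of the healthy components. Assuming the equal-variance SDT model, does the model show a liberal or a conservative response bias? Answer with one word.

conservative

z(H) = 0.750, z(FA) = -1.192
c = −½·(z(H) + z(FA)) = 0.221
c > 0 → conservative criterion (biased toward responding “no”).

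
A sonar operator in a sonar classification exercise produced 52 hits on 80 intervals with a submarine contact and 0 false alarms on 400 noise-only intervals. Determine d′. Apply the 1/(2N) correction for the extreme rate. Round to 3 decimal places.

The false-alarm rate is 0/400 = 0, so apply the 1/(2N) correction: FA → 1/(2·400) = 0.00125.
z(H) = z(0.65000) = 0.3853
z(FA) = z(0.00125) = -3.0233
d' = 0.3853 − (-3.0233) = 3.4086

d′ = 3.409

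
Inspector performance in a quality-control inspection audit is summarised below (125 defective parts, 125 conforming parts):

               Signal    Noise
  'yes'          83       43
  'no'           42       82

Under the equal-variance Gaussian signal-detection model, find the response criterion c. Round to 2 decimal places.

H = 83/125 = 0.6640
FA = 43/125 = 0.3440
z(H) = 0.423
z(FA) = -0.402
c = −½·[z(H) + z(FA)] = −0.5 × (0.423 + (-0.402)) = -0.0105
c < 0: the inspector has a liberal response bias.

c = -0.01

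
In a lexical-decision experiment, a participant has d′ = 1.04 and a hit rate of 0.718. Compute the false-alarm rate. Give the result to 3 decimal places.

false-alarm rate = 0.322

z(hit rate) = z(0.718) = 0.5769
z(FA) = z(H) − d' = 0.5769 − 1.04 = -0.4631
false-alarm rate = Φ(-0.4631) = 0.3216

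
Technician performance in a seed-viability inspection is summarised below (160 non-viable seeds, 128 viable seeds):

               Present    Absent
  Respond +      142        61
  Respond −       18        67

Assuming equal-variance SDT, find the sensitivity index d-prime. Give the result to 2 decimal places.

H = 142/160 = 0.8875
FA = 61/128 = 0.4766
z(H) = z(0.8875) = 1.213
z(FA) = z(0.4766) = -0.059
d' = z(H) − z(FA) = 1.213 − (-0.059) = 1.272

d-prime = 1.27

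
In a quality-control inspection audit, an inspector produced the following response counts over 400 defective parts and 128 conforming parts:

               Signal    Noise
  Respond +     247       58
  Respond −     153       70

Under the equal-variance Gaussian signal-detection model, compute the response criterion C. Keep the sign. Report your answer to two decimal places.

C = -0.09

H = 247/400 = 0.6175
FA = 58/128 = 0.4531
Φ⁻¹(H) = Φ⁻¹(0.6175) = 0.299
Φ⁻¹(FA) = Φ⁻¹(0.4531) = -0.118
c = −½·[z(H) + z(FA)] = −0.5 × (0.299 + (-0.118)) = -0.0905
c < 0: the inspector has a liberal response bias.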